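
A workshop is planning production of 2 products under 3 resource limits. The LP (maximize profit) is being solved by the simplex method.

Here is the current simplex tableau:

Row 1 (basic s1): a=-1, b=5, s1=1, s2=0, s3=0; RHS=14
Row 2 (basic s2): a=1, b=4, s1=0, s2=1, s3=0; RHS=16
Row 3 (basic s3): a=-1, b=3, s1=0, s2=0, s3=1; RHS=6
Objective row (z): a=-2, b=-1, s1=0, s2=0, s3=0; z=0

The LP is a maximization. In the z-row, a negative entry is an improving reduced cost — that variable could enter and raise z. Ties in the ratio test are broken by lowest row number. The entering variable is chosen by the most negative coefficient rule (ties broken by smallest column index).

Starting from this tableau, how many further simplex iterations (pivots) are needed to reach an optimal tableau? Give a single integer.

1

pivot: a in, s2 out → z = 32
No improving column remains; optimal.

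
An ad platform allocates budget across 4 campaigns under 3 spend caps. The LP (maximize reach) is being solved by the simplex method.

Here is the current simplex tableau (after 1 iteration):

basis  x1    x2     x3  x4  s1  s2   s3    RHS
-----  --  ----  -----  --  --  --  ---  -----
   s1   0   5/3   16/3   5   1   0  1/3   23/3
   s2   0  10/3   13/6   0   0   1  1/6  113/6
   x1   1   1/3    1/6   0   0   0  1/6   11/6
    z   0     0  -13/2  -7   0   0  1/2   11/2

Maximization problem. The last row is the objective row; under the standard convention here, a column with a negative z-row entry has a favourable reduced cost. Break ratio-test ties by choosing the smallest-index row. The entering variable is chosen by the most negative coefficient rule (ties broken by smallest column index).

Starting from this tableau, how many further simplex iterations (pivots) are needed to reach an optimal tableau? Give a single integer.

pivot: x4 in, s1 out → z = 487/30
No improving column remains; optimal.

1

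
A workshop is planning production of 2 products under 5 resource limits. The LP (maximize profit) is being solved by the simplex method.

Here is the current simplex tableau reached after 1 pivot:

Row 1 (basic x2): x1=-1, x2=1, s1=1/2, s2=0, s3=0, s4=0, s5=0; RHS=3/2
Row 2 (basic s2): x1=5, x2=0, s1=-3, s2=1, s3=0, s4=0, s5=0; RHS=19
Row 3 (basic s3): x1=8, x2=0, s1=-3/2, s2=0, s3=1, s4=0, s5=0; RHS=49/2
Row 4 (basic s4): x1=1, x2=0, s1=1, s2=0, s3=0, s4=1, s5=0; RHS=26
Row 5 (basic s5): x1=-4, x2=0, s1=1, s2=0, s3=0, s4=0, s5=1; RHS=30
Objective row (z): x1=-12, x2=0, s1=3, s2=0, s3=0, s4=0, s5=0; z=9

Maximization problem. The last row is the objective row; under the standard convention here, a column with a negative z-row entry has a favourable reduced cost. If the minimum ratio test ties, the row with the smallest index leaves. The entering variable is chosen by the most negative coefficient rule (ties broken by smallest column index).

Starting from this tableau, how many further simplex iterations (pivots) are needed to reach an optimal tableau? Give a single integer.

1

pivot: x1 in, s3 out → z = 183/4
No improving column remains; optimal.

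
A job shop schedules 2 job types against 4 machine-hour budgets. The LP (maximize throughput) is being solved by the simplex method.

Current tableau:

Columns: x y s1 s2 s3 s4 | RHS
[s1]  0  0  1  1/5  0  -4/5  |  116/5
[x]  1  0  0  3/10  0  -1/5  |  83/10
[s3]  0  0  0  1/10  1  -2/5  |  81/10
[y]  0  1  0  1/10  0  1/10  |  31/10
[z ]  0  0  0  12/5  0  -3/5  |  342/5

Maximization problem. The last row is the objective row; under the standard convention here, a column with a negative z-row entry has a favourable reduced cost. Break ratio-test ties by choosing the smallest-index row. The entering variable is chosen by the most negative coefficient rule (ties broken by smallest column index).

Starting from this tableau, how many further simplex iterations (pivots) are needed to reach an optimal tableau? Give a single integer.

1

pivot: s4 in, y out → z = 87
No improving column remains; optimal.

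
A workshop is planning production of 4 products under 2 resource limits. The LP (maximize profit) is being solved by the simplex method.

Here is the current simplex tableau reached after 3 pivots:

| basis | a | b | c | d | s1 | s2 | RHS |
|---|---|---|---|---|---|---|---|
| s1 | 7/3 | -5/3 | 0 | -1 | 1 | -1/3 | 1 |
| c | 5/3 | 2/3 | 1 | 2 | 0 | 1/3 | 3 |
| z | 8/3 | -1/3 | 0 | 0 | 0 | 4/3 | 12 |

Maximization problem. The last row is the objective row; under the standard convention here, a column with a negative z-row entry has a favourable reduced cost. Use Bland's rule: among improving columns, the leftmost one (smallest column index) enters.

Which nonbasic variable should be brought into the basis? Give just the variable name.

b

Objective-row coefficients: a: 8/3, b: -1/3, c: 0, d: 0, s1: 0, s2: 4/3.
Improving columns: b. Bland's rule picks the smallest column index → b.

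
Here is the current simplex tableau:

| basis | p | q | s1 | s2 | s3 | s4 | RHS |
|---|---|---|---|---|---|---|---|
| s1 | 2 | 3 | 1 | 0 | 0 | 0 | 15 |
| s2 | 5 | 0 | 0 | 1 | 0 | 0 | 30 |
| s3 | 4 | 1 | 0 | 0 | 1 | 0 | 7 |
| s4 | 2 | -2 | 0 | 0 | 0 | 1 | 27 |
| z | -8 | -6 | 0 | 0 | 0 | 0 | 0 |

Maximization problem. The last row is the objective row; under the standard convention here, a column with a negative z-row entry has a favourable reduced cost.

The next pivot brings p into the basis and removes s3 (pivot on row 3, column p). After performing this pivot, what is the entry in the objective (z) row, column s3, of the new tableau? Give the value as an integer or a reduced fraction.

Pivot element is row 3, column p: 4.
Normalize row 3: new (row 3, s3) = 1/4 = 1/4.
z-row ← z-row − (-8)·(new row 3): 0 − (-8)·(1/4) = 2.

2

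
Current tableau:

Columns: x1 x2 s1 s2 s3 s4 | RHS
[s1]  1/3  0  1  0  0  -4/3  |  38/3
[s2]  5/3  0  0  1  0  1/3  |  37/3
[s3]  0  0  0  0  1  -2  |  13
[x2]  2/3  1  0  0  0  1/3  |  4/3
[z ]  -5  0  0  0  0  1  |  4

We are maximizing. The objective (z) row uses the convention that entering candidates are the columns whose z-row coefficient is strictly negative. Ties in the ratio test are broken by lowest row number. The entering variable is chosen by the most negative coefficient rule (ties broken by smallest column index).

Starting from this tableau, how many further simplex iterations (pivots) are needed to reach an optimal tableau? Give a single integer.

1

pivot: x1 in, x2 out → z = 14
No improving column remains; optimal.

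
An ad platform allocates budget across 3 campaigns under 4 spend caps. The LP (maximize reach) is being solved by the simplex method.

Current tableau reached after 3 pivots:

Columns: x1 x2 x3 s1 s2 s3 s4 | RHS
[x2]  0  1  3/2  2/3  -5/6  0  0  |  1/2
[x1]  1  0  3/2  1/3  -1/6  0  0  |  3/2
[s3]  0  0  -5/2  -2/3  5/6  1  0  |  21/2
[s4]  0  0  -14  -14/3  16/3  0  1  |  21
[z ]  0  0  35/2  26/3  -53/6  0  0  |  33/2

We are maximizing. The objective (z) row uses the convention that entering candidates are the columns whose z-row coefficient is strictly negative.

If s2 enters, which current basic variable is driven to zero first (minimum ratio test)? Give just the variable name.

s4

Ratios: row 1 (x2): entry -5/6 ≤ 0, skip; row 2 (x1): entry -1/6 ≤ 0, skip; row 3 (s3): (21/2)/(5/6) = 63/5; row 4 (s4): 21/(16/3) = 63/16.
Minimum ratio 63/16 is in the s4 row, so s4 leaves.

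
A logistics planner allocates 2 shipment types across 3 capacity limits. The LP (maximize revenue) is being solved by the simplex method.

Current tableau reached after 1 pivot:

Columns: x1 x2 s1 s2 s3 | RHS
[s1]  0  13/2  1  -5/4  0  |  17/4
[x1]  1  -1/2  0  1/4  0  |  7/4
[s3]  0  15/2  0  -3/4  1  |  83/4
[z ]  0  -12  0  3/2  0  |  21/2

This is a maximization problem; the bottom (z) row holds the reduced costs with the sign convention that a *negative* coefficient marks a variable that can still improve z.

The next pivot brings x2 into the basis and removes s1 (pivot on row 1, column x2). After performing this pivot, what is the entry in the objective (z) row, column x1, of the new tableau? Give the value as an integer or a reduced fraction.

Pivot element is row 1, column x2: 13/2.
Normalize row 1: new (row 1, x1) = 0/(13/2) = 0.
z-row ← z-row − (-12)·(new row 1): 0 − (-12)·0 = 0.

0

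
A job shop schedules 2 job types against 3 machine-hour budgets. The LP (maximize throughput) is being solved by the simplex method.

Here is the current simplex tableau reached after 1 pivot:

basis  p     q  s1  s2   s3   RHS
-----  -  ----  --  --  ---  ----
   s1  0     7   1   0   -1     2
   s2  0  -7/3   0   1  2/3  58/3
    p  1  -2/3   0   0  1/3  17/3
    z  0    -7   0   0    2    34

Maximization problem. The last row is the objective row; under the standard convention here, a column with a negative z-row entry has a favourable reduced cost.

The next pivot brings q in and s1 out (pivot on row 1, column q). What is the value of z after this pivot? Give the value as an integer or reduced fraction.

Minimum ratio for q: 2/7 = 2/7.
z changes by −(z-row coeff of q)·ratio = −(-7)·(2/7) = 2.
New z = 34 + 2 = 36.

36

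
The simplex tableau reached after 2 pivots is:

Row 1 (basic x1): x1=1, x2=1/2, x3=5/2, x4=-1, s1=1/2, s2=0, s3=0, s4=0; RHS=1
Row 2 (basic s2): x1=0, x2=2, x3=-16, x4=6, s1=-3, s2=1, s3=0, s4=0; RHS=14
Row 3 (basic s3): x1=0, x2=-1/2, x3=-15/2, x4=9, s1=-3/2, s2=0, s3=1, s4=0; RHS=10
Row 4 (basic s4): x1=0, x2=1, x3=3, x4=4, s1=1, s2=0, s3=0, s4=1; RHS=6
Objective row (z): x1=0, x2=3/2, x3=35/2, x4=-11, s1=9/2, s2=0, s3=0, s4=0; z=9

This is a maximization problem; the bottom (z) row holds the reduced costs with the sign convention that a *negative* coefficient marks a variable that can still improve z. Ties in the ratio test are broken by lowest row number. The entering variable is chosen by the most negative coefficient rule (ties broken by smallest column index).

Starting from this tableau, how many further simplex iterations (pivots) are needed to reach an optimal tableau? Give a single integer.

pivot: x4 in, s3 out → z = 191/9
No improving column remains; optimal.

1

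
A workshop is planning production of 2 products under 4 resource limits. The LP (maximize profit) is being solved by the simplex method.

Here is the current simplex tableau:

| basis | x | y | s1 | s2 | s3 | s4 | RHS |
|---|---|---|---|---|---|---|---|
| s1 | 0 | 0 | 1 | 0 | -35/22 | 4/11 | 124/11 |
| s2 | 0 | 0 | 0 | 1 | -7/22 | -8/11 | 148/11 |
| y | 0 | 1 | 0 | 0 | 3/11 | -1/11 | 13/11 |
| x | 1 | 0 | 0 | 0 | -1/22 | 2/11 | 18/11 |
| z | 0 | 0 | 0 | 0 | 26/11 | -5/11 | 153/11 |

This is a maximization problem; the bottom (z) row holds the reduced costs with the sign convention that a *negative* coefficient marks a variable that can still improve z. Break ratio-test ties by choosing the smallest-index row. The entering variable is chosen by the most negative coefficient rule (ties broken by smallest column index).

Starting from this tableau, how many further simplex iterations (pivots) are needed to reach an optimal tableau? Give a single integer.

pivot: s4 in, x out → z = 18
No improving column remains; optimal.

1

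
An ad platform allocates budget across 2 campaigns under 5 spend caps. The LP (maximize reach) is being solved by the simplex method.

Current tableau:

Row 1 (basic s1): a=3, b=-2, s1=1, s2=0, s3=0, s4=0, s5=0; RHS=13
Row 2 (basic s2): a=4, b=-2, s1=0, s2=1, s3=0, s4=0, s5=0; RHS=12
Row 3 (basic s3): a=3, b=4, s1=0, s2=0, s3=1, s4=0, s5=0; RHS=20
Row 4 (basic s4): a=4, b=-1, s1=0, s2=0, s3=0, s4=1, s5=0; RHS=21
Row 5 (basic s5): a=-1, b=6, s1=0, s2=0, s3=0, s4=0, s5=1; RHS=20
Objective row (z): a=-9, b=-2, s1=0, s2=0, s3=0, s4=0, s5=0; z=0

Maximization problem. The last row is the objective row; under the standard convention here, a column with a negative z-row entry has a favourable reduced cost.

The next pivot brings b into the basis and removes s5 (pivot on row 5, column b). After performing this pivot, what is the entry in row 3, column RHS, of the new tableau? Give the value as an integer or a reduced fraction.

20/3

Pivot element is row 5, column b: 6.
Normalize row 5: new (row 5, RHS) = 20/6 = 10/3.
row 3 ← row 3 − 4·(new row 5): 20 − 4·(10/3) = 20/3.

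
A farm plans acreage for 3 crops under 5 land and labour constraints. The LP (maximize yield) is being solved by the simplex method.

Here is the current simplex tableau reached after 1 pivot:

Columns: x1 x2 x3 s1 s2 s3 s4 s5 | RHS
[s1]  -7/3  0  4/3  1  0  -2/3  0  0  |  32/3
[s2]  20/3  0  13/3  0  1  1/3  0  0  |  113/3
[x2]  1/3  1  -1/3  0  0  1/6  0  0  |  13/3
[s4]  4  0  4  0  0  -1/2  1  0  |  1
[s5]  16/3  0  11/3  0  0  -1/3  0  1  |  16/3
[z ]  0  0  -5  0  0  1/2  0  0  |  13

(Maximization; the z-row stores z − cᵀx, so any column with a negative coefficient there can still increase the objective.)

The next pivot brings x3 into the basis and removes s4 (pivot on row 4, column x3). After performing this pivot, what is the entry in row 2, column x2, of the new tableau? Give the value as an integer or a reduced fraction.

Pivot element is row 4, column x3: 4.
Normalize row 4: new (row 4, x2) = 0/4 = 0.
row 2 ← row 2 − (13/3)·(new row 4): 0 − (13/3)·0 = 0.

0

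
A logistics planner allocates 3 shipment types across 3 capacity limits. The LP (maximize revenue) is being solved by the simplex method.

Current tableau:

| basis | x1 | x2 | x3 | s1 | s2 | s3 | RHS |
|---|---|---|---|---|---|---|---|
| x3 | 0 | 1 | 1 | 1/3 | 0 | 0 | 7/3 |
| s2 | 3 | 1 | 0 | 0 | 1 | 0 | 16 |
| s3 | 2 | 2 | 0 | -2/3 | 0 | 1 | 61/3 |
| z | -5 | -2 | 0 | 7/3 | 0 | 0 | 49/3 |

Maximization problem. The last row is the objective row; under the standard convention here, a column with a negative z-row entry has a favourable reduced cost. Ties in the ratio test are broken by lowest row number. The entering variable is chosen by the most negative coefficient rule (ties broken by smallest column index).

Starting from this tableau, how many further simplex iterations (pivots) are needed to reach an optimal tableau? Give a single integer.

pivot: x1 in, s2 out → z = 43
pivot: x2 in, x3 out → z = 394/9
No improving column remains; optimal.

2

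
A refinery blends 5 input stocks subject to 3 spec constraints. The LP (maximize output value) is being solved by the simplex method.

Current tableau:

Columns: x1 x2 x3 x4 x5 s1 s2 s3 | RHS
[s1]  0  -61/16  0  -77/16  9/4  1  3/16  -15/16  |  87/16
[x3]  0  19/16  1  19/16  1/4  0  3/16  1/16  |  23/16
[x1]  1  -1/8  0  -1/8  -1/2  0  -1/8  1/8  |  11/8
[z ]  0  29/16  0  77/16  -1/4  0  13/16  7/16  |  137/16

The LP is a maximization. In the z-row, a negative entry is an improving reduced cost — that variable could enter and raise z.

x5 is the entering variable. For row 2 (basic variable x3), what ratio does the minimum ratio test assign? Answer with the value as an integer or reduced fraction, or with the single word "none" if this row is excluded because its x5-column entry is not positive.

23/4

Ratio = RHS / (x5 entry) = (23/16) / (1/4) = 23/4.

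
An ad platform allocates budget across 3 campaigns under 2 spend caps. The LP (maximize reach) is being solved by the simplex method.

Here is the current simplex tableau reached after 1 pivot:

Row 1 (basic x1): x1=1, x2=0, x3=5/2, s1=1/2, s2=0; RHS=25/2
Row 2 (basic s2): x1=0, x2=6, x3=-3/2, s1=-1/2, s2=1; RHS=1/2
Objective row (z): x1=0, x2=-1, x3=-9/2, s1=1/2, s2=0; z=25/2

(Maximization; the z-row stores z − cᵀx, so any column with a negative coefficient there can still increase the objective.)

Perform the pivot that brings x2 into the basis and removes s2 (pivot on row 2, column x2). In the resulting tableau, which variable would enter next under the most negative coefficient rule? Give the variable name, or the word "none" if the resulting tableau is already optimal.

Pivot element 6. New z-row = old z-row − (-1)·(row 2/6).
Updated z-row coefficients: x1: 0, x2: 0, x3: -19/4, s1: 5/12, s2: 1/6.
The most negative is -19/4 in column x3, so x3 would enter next.

x3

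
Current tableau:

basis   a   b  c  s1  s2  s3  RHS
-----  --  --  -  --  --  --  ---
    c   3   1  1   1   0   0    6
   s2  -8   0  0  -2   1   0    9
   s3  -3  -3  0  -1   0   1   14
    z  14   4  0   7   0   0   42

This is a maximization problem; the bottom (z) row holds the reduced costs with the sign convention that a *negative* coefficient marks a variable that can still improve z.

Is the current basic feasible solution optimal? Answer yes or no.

No objective-row coefficient is strictly negative, so no entering variable exists; the tableau is optimal.

yes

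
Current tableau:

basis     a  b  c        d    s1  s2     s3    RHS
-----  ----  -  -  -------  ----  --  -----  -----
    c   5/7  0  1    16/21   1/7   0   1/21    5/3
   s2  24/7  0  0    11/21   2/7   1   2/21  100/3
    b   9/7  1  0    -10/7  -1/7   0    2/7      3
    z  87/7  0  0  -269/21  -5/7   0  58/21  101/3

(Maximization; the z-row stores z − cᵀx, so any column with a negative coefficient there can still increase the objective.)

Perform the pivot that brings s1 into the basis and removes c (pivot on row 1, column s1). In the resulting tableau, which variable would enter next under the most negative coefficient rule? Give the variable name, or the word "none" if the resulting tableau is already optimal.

Pivot element 1/7. New z-row = old z-row − (-5/7)·(row 1/(1/7)).
Updated z-row coefficients: a: 16, b: 0, c: 5, d: -9, s1: 0, s2: 0, s3: 3.
The most negative is -9 in column d, so d would enter next.

d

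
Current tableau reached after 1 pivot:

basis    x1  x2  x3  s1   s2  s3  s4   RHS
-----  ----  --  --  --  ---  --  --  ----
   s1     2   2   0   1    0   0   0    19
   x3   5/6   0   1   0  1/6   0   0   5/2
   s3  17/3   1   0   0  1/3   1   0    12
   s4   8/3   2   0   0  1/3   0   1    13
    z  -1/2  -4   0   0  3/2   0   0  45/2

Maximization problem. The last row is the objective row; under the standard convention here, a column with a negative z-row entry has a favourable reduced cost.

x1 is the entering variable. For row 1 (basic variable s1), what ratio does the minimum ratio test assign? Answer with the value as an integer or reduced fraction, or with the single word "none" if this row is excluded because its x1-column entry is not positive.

19/2

Ratio = RHS / (x1 entry) = 19 / 2 = 19/2.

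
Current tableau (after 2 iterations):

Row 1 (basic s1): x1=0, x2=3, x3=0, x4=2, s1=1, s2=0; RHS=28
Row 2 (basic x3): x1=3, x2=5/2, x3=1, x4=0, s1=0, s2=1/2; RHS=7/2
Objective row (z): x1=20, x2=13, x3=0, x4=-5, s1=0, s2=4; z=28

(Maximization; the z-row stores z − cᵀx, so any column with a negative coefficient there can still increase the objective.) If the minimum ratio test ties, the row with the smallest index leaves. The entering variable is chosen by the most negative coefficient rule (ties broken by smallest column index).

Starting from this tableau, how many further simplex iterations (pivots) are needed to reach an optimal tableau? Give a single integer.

1

pivot: x4 in, s1 out → z = 98
No improving column remains; optimal.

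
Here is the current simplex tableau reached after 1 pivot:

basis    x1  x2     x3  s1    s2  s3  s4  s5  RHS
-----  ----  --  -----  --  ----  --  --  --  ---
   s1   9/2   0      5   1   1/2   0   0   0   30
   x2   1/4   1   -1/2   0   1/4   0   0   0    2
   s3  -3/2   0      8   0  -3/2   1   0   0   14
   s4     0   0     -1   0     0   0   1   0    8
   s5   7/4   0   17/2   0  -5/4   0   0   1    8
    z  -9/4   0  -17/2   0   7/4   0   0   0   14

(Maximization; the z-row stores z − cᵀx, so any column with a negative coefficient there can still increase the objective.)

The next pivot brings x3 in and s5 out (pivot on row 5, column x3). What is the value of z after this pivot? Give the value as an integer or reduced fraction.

Minimum ratio for x3: 8/(17/2) = 16/17.
z changes by −(z-row coeff of x3)·ratio = −(-17/2)·(16/17) = 8.
New z = 14 + 8 = 22.

22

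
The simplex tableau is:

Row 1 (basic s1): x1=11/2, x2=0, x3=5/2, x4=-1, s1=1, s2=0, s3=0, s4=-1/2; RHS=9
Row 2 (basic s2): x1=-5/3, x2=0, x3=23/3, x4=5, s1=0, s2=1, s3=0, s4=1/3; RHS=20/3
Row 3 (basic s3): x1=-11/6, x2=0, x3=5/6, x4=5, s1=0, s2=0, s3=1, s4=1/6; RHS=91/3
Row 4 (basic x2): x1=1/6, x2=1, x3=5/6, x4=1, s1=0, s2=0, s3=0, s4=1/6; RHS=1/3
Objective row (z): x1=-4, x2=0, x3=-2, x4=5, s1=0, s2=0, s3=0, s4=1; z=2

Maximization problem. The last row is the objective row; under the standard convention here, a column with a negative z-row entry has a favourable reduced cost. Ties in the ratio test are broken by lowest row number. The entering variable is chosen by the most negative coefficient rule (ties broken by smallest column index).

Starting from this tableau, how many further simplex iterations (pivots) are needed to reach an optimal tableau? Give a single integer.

pivot: x1 in, s1 out → z = 94/11
pivot: x3 in, x2 out → z = 214/25
No improving column remains; optimal.

2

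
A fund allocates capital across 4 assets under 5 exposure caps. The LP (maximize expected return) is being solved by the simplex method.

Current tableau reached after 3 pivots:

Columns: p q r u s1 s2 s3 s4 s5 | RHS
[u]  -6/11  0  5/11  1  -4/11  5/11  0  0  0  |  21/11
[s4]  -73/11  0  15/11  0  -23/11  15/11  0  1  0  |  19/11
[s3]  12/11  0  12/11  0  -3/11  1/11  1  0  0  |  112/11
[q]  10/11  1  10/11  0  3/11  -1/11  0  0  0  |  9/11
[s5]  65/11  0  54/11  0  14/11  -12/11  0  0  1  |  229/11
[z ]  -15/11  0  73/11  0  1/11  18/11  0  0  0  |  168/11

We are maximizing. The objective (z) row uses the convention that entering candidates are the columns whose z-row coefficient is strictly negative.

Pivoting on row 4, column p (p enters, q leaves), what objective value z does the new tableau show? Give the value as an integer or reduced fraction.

Minimum ratio for p: (9/11)/(10/11) = 9/10.
z changes by −(z-row coeff of p)·ratio = −(-15/11)·(9/10) = 27/22.
New z = 168/11 + (27/22) = 33/2.

33/2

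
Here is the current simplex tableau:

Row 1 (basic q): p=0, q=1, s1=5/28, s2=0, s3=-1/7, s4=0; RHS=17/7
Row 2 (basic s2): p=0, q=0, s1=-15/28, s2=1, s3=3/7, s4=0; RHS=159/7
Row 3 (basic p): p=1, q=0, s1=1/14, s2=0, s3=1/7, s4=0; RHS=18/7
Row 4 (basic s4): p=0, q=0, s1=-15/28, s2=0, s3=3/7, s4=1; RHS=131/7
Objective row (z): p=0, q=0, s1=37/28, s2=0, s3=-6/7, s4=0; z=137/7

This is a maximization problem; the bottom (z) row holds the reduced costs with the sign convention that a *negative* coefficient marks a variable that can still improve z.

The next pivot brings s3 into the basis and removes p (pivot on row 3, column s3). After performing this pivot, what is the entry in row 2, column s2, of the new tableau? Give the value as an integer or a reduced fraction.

Pivot element is row 3, column s3: 1/7.
Normalize row 3: new (row 3, s2) = 0/(1/7) = 0.
row 2 ← row 2 − (3/7)·(new row 3): 1 − (3/7)·0 = 1.

1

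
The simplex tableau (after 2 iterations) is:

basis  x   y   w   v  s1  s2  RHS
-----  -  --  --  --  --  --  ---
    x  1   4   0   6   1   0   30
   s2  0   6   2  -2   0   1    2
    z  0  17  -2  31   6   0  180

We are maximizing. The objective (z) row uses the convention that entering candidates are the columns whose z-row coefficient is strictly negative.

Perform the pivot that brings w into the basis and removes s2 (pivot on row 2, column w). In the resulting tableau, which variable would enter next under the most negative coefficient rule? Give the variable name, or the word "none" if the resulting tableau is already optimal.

none

Pivot element 2. New z-row = old z-row − (-2)·(row 2/2).
Updated z-row coefficients: x: 0, y: 23, w: 0, v: 29, s1: 6, s2: 1.
No coefficient is strictly negative; the tableau after this pivot is optimal.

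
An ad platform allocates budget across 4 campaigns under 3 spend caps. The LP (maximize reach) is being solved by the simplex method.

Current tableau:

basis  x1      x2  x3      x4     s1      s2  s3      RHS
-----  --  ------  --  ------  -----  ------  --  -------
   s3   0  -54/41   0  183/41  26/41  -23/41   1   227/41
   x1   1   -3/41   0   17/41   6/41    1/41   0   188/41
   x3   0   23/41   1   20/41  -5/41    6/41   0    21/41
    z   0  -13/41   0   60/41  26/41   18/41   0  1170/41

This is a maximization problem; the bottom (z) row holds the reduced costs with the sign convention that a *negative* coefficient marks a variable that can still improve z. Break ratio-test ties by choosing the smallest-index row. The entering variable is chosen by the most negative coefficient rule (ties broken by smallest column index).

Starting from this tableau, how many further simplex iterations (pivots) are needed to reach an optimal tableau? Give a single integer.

pivot: x2 in, x3 out → z = 663/23
No improving column remains; optimal.

1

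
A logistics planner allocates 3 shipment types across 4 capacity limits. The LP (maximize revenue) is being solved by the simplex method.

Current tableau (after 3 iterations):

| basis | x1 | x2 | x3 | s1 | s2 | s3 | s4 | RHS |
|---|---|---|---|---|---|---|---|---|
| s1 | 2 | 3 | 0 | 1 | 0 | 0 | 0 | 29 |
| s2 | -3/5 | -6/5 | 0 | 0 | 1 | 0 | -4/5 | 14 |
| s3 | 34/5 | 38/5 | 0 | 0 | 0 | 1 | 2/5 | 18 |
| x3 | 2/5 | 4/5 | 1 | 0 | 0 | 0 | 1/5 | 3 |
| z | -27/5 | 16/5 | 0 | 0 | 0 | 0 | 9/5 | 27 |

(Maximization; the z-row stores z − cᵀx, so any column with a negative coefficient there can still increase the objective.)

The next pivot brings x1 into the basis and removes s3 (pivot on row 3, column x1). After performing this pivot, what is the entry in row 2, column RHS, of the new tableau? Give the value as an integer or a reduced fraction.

265/17

Pivot element is row 3, column x1: 34/5.
Normalize row 3: new (row 3, RHS) = 18/(34/5) = 45/17.
row 2 ← row 2 − (-3/5)·(new row 3): 14 − (-3/5)·(45/17) = 265/17.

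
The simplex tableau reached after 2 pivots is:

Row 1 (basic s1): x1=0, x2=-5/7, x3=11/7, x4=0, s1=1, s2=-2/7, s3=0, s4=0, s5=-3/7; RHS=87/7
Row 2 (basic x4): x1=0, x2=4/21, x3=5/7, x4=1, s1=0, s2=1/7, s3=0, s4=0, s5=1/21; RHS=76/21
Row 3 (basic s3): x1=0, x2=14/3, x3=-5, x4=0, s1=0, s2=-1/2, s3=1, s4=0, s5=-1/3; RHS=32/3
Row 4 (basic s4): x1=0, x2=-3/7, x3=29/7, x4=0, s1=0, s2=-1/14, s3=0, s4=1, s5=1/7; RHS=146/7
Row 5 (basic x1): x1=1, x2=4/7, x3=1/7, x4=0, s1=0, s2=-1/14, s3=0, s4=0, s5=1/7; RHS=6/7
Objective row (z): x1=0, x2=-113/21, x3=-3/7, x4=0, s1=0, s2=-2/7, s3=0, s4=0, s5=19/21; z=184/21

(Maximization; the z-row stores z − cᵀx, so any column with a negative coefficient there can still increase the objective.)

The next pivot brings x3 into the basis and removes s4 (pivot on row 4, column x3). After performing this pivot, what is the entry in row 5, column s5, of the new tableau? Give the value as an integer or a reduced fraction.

4/29

Pivot element is row 4, column x3: 29/7.
Normalize row 4: new (row 4, s5) = (1/7)/(29/7) = 1/29.
row 5 ← row 5 − (1/7)·(new row 4): 1/7 − (1/7)·(1/29) = 4/29.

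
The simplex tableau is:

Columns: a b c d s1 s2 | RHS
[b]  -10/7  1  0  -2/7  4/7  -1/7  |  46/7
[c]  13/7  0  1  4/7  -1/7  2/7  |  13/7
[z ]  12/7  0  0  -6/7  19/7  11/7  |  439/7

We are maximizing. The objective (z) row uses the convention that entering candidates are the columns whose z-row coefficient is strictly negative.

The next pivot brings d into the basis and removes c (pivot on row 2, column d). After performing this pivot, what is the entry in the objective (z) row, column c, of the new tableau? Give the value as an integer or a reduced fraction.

Pivot element is row 2, column d: 4/7.
Normalize row 2: new (row 2, c) = 1/(4/7) = 7/4.
z-row ← z-row − (-6/7)·(new row 2): 0 − (-6/7)·(7/4) = 3/2.

3/2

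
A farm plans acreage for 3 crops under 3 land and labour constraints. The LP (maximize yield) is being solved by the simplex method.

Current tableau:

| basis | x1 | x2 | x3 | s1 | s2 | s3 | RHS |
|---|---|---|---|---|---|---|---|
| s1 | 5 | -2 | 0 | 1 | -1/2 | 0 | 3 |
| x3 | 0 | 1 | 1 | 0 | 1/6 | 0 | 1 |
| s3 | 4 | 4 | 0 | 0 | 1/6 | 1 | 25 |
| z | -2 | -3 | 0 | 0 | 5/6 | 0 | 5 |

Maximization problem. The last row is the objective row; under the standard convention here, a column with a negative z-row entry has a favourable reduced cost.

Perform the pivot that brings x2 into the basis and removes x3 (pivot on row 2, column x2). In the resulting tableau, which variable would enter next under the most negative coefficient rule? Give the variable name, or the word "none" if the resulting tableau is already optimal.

x1

Pivot element 1. New z-row = old z-row − (-3)·(row 2/1).
Updated z-row coefficients: x1: -2, x2: 0, x3: 3, s1: 0, s2: 4/3, s3: 0.
The most negative is -2 in column x1, so x1 would enter next.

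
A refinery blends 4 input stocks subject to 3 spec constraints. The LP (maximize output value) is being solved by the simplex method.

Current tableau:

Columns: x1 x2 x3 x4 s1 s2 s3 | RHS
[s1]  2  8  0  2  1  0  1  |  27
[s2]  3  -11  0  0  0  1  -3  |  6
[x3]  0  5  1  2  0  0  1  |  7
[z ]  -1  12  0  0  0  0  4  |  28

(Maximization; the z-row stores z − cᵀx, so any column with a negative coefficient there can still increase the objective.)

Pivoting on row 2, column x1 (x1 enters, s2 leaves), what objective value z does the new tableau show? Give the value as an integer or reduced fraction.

30

Minimum ratio for x1: 6/3 = 2.
z changes by −(z-row coeff of x1)·ratio = −(-1)·2 = 2.
New z = 28 + 2 = 30.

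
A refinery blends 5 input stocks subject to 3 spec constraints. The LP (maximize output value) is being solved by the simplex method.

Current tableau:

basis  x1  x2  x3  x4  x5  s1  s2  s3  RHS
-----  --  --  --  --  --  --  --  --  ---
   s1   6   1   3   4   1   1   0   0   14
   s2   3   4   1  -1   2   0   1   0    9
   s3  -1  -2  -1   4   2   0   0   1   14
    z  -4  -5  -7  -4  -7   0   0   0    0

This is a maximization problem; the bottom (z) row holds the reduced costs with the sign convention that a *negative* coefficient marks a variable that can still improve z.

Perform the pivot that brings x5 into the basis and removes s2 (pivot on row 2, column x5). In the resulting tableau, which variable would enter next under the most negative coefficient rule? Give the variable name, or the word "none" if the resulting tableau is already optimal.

x4

Pivot element 2. New z-row = old z-row − (-7)·(row 2/2).
Updated z-row coefficients: x1: 13/2, x2: 9, x3: -7/2, x4: -15/2, x5: 0, s1: 0, s2: 7/2, s3: 0.
The most negative is -15/2 in column x4, so x4 would enter next.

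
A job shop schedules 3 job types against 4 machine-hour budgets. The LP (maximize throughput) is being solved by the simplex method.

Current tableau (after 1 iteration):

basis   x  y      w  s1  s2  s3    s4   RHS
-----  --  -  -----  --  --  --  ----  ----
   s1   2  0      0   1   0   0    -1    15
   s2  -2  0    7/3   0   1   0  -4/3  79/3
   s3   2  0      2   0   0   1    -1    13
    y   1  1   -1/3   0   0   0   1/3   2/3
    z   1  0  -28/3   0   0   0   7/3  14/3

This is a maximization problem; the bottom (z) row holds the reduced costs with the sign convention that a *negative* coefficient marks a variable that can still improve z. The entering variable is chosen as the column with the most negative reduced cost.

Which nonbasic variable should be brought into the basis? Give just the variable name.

Objective-row coefficients: x: 1, y: 0, w: -28/3, s1: 0, s2: 0, s3: 0, s4: 7/3.
The most negative is -28/3 in column w, so w enters.

w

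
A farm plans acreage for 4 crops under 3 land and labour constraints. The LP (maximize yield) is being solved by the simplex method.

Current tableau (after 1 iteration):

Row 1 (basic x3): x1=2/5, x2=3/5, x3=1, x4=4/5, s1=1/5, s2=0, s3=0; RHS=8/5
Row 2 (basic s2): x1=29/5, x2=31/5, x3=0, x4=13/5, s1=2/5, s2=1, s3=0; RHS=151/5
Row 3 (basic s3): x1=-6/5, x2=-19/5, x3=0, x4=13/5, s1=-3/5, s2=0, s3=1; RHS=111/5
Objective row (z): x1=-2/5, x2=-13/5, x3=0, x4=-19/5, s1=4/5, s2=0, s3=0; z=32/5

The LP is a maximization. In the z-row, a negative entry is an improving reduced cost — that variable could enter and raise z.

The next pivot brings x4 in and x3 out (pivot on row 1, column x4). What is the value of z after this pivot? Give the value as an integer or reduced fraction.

14

Minimum ratio for x4: (8/5)/(4/5) = 2.
z changes by −(z-row coeff of x4)·ratio = −(-19/5)·2 = 38/5.
New z = 32/5 + (38/5) = 14.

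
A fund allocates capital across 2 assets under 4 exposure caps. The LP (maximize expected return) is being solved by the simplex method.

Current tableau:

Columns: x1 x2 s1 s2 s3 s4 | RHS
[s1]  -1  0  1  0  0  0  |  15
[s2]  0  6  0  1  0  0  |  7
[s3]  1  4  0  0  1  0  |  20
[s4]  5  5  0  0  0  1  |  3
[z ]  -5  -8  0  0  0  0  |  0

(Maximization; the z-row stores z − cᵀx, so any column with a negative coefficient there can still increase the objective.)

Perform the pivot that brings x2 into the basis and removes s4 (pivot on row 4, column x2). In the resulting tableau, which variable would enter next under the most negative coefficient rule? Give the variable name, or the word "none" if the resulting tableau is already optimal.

Pivot element 5. New z-row = old z-row − (-8)·(row 4/5).
Updated z-row coefficients: x1: 3, x2: 0, s1: 0, s2: 0, s3: 0, s4: 8/5.
No coefficient is strictly negative; the tableau after this pivot is optimal.

none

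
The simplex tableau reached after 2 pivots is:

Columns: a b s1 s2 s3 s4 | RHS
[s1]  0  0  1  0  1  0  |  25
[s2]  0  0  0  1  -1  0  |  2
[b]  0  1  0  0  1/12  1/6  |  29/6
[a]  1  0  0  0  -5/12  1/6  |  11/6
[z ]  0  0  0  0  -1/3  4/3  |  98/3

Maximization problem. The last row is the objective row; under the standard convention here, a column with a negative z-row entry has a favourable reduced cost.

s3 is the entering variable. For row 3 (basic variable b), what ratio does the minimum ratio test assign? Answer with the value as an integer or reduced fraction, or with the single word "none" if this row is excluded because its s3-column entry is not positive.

Ratio = RHS / (s3 entry) = (29/6) / (1/12) = 58.

58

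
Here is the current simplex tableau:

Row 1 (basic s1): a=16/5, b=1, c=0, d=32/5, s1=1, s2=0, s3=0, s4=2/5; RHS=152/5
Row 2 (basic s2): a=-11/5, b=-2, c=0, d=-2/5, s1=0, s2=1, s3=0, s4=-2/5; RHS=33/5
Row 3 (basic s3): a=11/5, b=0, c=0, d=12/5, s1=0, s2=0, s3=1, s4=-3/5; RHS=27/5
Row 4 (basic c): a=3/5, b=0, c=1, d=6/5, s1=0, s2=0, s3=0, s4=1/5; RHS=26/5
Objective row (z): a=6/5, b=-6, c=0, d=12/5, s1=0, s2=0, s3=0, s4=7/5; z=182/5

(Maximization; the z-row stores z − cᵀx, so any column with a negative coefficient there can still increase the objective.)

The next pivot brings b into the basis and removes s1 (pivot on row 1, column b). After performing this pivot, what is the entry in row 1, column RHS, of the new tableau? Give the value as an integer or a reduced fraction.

Pivot element is row 1, column b: 1.
Normalize row 1: new (row 1, RHS) = (152/5)/1 = 152/5.
Row 1 is the pivot row, so the entry is 152/5.

152/5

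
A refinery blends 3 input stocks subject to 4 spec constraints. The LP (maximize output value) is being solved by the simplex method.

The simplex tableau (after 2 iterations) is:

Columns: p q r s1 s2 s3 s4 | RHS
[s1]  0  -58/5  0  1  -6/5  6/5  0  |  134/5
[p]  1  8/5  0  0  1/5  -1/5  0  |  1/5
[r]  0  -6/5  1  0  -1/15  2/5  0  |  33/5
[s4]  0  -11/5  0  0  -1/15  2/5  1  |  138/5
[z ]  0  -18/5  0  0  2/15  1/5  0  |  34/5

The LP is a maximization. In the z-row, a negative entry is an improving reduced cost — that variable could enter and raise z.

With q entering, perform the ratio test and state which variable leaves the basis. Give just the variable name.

p

Ratios: row 1 (s1): entry -58/5 ≤ 0, skip; row 2 (p): (1/5)/(8/5) = 1/8; row 3 (r): entry -6/5 ≤ 0, skip; row 4 (s4): entry -11/5 ≤ 0, skip.
Minimum ratio 1/8 is in the p row, so p leaves.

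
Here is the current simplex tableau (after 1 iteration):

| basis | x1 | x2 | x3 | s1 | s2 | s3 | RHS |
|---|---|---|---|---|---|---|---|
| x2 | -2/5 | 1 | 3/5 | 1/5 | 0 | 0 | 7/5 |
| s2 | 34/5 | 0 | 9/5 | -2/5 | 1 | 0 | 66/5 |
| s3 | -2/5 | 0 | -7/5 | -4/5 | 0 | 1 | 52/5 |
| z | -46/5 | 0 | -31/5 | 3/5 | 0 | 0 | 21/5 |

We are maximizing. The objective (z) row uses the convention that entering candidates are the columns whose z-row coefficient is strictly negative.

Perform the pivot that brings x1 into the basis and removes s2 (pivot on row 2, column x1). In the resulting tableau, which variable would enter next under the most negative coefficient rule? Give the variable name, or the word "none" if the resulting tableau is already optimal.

x3

Pivot element 34/5. New z-row = old z-row − (-46/5)·(row 2/(34/5)).
Updated z-row coefficients: x1: 0, x2: 0, x3: -64/17, s1: 1/17, s2: 23/17, s3: 0.
The most negative is -64/17 in column x3, so x3 would enter next.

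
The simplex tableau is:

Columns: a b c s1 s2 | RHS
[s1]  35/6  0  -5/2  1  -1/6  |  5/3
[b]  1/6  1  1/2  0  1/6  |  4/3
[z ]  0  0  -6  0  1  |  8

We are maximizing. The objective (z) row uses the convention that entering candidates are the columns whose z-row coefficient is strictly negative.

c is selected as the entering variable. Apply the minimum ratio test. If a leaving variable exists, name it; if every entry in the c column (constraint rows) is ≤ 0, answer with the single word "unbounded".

Ratios: row 1 (s1): entry -5/2 ≤ 0, skip; row 2 (b): (4/3)/(1/2) = 8/3.
Minimum ratio is in the b row, so b leaves.

b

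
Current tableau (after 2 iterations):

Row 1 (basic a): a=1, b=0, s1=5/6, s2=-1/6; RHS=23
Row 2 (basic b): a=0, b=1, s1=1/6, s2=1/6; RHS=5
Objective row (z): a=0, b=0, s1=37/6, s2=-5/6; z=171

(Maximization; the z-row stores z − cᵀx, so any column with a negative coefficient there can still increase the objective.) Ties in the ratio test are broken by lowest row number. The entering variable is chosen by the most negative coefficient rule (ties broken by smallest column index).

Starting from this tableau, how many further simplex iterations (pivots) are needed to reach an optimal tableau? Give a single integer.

pivot: s2 in, b out → z = 196
No improving column remains; optimal.

1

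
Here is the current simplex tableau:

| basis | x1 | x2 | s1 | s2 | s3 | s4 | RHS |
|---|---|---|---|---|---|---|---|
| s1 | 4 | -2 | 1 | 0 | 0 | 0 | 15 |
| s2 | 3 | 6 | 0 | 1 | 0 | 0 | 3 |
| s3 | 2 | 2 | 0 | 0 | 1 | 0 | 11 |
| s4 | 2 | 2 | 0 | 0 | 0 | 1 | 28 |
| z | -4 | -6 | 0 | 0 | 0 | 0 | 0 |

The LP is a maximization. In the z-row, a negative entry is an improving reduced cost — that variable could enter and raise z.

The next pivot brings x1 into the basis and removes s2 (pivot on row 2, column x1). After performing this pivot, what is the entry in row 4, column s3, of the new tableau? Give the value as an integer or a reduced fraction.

0

Pivot element is row 2, column x1: 3.
Normalize row 2: new (row 2, s3) = 0/3 = 0.
row 4 ← row 4 − 2·(new row 2): 0 − 2·0 = 0.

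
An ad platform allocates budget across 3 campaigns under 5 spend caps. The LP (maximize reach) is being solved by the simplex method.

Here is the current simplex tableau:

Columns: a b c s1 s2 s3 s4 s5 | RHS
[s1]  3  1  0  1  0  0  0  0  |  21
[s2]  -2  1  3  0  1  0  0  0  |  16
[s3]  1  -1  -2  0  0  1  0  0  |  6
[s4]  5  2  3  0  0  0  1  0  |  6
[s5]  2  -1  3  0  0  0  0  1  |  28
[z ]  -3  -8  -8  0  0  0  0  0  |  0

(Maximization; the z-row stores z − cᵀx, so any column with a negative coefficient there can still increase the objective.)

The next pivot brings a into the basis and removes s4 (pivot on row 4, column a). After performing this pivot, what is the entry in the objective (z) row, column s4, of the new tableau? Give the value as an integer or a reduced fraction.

Pivot element is row 4, column a: 5.
Normalize row 4: new (row 4, s4) = 1/5 = 1/5.
z-row ← z-row − (-3)·(new row 4): 0 − (-3)·(1/5) = 3/5.

3/5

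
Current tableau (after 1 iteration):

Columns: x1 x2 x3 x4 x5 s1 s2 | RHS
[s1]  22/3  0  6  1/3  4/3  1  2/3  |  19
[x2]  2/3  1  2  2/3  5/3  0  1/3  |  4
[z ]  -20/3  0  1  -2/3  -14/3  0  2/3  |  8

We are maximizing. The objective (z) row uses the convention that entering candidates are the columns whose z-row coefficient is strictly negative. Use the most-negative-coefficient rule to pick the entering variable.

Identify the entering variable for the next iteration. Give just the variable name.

x1

Objective-row coefficients: x1: -20/3, x2: 0, x3: 1, x4: -2/3, x5: -14/3, s1: 0, s2: 2/3.
The most negative is -20/3 in column x1, so x1 enters.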